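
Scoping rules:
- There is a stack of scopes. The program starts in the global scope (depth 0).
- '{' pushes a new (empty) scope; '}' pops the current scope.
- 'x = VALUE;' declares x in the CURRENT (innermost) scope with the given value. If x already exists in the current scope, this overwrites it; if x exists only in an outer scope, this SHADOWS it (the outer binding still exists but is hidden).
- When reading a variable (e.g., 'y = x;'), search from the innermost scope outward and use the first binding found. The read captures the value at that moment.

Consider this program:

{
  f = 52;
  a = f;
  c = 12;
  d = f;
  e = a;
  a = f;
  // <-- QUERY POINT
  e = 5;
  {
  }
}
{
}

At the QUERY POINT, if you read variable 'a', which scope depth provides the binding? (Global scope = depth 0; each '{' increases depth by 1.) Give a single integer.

Step 1: enter scope (depth=1)
Step 2: declare f=52 at depth 1
Step 3: declare a=(read f)=52 at depth 1
Step 4: declare c=12 at depth 1
Step 5: declare d=(read f)=52 at depth 1
Step 6: declare e=(read a)=52 at depth 1
Step 7: declare a=(read f)=52 at depth 1
Visible at query point: a=52 c=12 d=52 e=52 f=52

Answer: 1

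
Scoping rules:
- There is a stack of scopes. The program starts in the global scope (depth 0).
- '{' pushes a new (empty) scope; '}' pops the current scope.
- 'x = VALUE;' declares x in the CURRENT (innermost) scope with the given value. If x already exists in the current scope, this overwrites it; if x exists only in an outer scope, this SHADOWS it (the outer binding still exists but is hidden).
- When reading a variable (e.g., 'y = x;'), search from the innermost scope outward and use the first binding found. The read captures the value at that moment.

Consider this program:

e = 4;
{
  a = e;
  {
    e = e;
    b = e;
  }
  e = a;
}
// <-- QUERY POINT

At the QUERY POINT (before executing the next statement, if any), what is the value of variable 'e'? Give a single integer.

Step 1: declare e=4 at depth 0
Step 2: enter scope (depth=1)
Step 3: declare a=(read e)=4 at depth 1
Step 4: enter scope (depth=2)
Step 5: declare e=(read e)=4 at depth 2
Step 6: declare b=(read e)=4 at depth 2
Step 7: exit scope (depth=1)
Step 8: declare e=(read a)=4 at depth 1
Step 9: exit scope (depth=0)
Visible at query point: e=4

Answer: 4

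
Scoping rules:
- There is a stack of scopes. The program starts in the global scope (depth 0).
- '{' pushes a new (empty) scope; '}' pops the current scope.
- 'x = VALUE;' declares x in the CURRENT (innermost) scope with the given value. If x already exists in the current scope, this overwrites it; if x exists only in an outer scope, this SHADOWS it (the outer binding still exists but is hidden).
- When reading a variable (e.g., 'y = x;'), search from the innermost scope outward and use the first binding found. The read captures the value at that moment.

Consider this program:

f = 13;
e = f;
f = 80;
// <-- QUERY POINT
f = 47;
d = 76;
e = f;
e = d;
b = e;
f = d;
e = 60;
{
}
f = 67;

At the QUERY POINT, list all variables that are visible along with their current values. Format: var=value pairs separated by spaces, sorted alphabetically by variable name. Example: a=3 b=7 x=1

Answer: e=13 f=80

Derivation:
Step 1: declare f=13 at depth 0
Step 2: declare e=(read f)=13 at depth 0
Step 3: declare f=80 at depth 0
Visible at query point: e=13 f=80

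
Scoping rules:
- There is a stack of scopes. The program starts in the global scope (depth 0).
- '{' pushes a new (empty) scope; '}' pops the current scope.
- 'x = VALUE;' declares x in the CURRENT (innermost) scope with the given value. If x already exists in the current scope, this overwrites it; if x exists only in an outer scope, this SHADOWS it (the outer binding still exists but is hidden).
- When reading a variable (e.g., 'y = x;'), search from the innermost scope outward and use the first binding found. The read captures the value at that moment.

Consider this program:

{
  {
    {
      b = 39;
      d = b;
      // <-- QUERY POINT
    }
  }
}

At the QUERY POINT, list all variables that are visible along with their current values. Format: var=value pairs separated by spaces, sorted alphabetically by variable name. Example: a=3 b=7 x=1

Answer: b=39 d=39

Derivation:
Step 1: enter scope (depth=1)
Step 2: enter scope (depth=2)
Step 3: enter scope (depth=3)
Step 4: declare b=39 at depth 3
Step 5: declare d=(read b)=39 at depth 3
Visible at query point: b=39 d=39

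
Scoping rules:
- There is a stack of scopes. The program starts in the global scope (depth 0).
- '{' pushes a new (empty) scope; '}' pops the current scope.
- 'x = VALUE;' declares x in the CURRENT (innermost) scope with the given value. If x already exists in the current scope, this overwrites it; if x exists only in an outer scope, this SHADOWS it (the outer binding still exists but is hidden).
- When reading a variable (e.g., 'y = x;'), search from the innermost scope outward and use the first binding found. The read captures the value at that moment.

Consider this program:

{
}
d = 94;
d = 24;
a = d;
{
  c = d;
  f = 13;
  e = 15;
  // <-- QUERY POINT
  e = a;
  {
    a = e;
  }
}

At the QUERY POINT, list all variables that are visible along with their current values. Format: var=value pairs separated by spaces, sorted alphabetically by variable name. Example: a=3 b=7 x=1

Step 1: enter scope (depth=1)
Step 2: exit scope (depth=0)
Step 3: declare d=94 at depth 0
Step 4: declare d=24 at depth 0
Step 5: declare a=(read d)=24 at depth 0
Step 6: enter scope (depth=1)
Step 7: declare c=(read d)=24 at depth 1
Step 8: declare f=13 at depth 1
Step 9: declare e=15 at depth 1
Visible at query point: a=24 c=24 d=24 e=15 f=13

Answer: a=24 c=24 d=24 e=15 f=13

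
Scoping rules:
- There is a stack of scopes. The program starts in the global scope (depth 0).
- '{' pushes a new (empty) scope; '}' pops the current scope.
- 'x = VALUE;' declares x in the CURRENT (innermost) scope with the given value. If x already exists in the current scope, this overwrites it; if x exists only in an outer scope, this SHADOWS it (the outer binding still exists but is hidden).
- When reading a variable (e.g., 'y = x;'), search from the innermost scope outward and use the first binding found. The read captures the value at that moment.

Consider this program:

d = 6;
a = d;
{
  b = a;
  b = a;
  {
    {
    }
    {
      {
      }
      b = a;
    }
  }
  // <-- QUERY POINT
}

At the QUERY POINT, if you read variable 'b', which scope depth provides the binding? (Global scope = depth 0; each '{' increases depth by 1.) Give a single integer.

Answer: 1

Derivation:
Step 1: declare d=6 at depth 0
Step 2: declare a=(read d)=6 at depth 0
Step 3: enter scope (depth=1)
Step 4: declare b=(read a)=6 at depth 1
Step 5: declare b=(read a)=6 at depth 1
Step 6: enter scope (depth=2)
Step 7: enter scope (depth=3)
Step 8: exit scope (depth=2)
Step 9: enter scope (depth=3)
Step 10: enter scope (depth=4)
Step 11: exit scope (depth=3)
Step 12: declare b=(read a)=6 at depth 3
Step 13: exit scope (depth=2)
Step 14: exit scope (depth=1)
Visible at query point: a=6 b=6 d=6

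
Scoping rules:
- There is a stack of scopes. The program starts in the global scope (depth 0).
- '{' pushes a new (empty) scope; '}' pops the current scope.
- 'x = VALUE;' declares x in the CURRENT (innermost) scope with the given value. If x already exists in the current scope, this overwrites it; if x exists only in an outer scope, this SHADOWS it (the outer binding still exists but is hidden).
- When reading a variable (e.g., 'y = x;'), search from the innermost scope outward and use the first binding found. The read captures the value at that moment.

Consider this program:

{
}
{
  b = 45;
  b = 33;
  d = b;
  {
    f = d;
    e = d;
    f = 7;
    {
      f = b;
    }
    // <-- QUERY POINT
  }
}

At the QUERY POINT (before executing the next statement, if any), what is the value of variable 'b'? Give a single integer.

Answer: 33

Derivation:
Step 1: enter scope (depth=1)
Step 2: exit scope (depth=0)
Step 3: enter scope (depth=1)
Step 4: declare b=45 at depth 1
Step 5: declare b=33 at depth 1
Step 6: declare d=(read b)=33 at depth 1
Step 7: enter scope (depth=2)
Step 8: declare f=(read d)=33 at depth 2
Step 9: declare e=(read d)=33 at depth 2
Step 10: declare f=7 at depth 2
Step 11: enter scope (depth=3)
Step 12: declare f=(read b)=33 at depth 3
Step 13: exit scope (depth=2)
Visible at query point: b=33 d=33 e=33 f=7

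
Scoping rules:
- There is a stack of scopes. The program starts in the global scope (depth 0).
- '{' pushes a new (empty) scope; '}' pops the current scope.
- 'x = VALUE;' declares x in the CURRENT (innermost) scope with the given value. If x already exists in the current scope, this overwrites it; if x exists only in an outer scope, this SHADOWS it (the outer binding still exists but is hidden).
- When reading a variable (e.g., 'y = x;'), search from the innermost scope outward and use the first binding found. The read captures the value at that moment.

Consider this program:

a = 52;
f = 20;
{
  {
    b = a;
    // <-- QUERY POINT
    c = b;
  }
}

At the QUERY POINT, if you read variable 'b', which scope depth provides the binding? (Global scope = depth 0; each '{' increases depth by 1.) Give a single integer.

Step 1: declare a=52 at depth 0
Step 2: declare f=20 at depth 0
Step 3: enter scope (depth=1)
Step 4: enter scope (depth=2)
Step 5: declare b=(read a)=52 at depth 2
Visible at query point: a=52 b=52 f=20

Answer: 2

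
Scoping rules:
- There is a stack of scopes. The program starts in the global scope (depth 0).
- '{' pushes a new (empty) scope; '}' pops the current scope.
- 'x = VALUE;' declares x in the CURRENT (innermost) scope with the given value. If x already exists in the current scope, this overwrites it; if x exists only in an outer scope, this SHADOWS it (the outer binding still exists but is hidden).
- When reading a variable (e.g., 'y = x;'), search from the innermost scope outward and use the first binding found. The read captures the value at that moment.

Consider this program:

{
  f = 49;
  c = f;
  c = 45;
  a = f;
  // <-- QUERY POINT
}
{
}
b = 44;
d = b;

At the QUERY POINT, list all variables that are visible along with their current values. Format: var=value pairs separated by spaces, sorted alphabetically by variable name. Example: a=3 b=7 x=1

Answer: a=49 c=45 f=49

Derivation:
Step 1: enter scope (depth=1)
Step 2: declare f=49 at depth 1
Step 3: declare c=(read f)=49 at depth 1
Step 4: declare c=45 at depth 1
Step 5: declare a=(read f)=49 at depth 1
Visible at query point: a=49 c=45 f=49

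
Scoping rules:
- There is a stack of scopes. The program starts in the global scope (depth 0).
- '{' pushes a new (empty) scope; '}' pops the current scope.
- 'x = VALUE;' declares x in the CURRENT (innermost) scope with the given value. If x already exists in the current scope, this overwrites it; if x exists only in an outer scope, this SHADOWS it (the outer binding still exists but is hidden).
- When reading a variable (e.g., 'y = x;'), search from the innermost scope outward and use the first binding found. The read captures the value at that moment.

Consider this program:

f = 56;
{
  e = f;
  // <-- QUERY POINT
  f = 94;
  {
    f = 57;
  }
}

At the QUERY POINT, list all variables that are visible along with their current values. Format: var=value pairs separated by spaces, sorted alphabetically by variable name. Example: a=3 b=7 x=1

Step 1: declare f=56 at depth 0
Step 2: enter scope (depth=1)
Step 3: declare e=(read f)=56 at depth 1
Visible at query point: e=56 f=56

Answer: e=56 f=56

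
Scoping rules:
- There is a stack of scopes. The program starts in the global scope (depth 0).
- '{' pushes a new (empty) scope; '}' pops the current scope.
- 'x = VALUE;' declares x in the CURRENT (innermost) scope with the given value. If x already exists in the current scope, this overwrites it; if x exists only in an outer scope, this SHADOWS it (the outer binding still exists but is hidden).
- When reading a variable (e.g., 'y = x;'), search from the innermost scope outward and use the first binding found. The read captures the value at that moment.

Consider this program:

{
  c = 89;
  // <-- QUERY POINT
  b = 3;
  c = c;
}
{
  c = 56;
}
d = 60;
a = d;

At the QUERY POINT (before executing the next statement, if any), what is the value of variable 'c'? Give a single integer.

Answer: 89

Derivation:
Step 1: enter scope (depth=1)
Step 2: declare c=89 at depth 1
Visible at query point: c=89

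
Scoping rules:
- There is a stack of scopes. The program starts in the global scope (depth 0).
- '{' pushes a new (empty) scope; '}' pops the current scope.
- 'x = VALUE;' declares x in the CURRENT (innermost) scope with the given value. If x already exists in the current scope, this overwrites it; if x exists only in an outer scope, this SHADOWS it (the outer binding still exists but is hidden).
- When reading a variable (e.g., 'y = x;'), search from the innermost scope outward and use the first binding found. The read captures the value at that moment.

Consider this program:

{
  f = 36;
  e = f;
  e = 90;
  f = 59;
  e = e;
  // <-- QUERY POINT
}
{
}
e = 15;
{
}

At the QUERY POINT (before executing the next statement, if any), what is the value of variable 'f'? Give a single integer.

Answer: 59

Derivation:
Step 1: enter scope (depth=1)
Step 2: declare f=36 at depth 1
Step 3: declare e=(read f)=36 at depth 1
Step 4: declare e=90 at depth 1
Step 5: declare f=59 at depth 1
Step 6: declare e=(read e)=90 at depth 1
Visible at query point: e=90 f=59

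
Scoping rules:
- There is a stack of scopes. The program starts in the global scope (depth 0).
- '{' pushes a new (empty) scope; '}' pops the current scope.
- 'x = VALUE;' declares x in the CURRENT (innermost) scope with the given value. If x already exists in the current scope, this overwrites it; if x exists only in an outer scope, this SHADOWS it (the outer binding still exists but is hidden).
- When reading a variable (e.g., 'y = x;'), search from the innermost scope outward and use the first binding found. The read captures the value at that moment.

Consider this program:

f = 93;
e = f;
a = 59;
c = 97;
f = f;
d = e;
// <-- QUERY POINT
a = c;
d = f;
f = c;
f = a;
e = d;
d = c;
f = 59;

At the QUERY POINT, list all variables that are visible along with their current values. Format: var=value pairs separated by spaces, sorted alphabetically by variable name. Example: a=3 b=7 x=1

Step 1: declare f=93 at depth 0
Step 2: declare e=(read f)=93 at depth 0
Step 3: declare a=59 at depth 0
Step 4: declare c=97 at depth 0
Step 5: declare f=(read f)=93 at depth 0
Step 6: declare d=(read e)=93 at depth 0
Visible at query point: a=59 c=97 d=93 e=93 f=93

Answer: a=59 c=97 d=93 e=93 f=93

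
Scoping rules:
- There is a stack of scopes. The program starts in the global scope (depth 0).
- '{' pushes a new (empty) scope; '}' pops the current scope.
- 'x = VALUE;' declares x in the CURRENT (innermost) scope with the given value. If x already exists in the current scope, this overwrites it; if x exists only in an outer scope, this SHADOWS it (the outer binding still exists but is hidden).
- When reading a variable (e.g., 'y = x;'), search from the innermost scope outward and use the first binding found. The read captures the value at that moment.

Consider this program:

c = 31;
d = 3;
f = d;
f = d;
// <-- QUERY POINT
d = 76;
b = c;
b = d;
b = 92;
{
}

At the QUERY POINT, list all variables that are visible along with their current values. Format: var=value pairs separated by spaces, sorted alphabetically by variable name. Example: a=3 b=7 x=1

Step 1: declare c=31 at depth 0
Step 2: declare d=3 at depth 0
Step 3: declare f=(read d)=3 at depth 0
Step 4: declare f=(read d)=3 at depth 0
Visible at query point: c=31 d=3 f=3

Answer: c=31 d=3 f=3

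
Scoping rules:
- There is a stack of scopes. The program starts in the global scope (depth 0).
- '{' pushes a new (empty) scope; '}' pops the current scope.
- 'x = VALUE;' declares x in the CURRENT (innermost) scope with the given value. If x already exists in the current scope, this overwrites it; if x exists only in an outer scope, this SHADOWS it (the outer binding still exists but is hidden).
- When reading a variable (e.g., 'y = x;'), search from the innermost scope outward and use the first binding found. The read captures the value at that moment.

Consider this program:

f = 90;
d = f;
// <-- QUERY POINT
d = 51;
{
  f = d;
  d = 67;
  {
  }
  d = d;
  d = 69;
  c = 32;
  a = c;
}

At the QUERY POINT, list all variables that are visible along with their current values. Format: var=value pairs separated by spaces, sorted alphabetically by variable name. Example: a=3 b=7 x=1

Answer: d=90 f=90

Derivation:
Step 1: declare f=90 at depth 0
Step 2: declare d=(read f)=90 at depth 0
Visible at query point: d=90 f=90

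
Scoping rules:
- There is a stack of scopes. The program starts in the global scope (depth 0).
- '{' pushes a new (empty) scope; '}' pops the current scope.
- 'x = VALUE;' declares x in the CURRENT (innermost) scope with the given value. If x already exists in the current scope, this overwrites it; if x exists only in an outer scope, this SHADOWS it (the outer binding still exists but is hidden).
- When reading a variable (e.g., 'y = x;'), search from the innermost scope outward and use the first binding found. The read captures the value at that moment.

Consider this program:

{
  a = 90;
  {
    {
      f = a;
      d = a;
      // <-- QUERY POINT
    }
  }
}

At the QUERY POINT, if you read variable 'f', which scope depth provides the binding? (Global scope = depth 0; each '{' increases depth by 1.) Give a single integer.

Step 1: enter scope (depth=1)
Step 2: declare a=90 at depth 1
Step 3: enter scope (depth=2)
Step 4: enter scope (depth=3)
Step 5: declare f=(read a)=90 at depth 3
Step 6: declare d=(read a)=90 at depth 3
Visible at query point: a=90 d=90 f=90

Answer: 3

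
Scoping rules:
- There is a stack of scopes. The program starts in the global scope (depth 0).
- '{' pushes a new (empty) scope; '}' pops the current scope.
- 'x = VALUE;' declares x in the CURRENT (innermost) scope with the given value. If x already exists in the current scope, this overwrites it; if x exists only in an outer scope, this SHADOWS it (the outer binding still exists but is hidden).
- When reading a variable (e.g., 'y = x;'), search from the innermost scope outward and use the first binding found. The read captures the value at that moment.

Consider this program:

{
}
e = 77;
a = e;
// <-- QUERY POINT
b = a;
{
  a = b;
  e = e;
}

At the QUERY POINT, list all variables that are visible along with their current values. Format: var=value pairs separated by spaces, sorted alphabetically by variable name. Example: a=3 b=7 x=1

Answer: a=77 e=77

Derivation:
Step 1: enter scope (depth=1)
Step 2: exit scope (depth=0)
Step 3: declare e=77 at depth 0
Step 4: declare a=(read e)=77 at depth 0
Visible at query point: a=77 e=77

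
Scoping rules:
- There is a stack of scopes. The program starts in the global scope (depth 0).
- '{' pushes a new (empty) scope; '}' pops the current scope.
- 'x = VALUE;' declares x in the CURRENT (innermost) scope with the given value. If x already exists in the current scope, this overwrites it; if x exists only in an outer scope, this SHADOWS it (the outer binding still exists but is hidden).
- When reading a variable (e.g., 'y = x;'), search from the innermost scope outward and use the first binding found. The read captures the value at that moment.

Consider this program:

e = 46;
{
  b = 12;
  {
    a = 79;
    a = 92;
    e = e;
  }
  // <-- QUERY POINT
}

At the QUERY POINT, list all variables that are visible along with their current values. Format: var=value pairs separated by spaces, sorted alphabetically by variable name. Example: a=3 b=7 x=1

Answer: b=12 e=46

Derivation:
Step 1: declare e=46 at depth 0
Step 2: enter scope (depth=1)
Step 3: declare b=12 at depth 1
Step 4: enter scope (depth=2)
Step 5: declare a=79 at depth 2
Step 6: declare a=92 at depth 2
Step 7: declare e=(read e)=46 at depth 2
Step 8: exit scope (depth=1)
Visible at query point: b=12 e=46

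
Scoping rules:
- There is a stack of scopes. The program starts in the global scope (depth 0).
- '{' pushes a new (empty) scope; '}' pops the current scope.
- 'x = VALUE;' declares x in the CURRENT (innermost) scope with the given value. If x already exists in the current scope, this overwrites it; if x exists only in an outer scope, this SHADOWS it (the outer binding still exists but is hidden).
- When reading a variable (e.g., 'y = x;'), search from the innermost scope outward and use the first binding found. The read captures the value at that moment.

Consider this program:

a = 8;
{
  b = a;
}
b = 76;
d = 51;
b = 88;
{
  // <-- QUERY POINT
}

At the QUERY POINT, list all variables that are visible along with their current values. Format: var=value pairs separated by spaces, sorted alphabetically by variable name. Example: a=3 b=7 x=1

Answer: a=8 b=88 d=51

Derivation:
Step 1: declare a=8 at depth 0
Step 2: enter scope (depth=1)
Step 3: declare b=(read a)=8 at depth 1
Step 4: exit scope (depth=0)
Step 5: declare b=76 at depth 0
Step 6: declare d=51 at depth 0
Step 7: declare b=88 at depth 0
Step 8: enter scope (depth=1)
Visible at query point: a=8 b=88 d=51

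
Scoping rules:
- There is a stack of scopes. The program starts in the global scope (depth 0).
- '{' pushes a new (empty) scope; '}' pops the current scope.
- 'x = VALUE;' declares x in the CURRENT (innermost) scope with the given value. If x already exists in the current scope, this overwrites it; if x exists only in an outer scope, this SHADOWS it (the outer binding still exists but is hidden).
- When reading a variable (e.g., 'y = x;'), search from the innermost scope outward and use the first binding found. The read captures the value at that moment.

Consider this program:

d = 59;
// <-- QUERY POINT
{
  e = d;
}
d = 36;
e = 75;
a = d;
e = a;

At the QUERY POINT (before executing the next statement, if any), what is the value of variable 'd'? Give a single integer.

Step 1: declare d=59 at depth 0
Visible at query point: d=59

Answer: 59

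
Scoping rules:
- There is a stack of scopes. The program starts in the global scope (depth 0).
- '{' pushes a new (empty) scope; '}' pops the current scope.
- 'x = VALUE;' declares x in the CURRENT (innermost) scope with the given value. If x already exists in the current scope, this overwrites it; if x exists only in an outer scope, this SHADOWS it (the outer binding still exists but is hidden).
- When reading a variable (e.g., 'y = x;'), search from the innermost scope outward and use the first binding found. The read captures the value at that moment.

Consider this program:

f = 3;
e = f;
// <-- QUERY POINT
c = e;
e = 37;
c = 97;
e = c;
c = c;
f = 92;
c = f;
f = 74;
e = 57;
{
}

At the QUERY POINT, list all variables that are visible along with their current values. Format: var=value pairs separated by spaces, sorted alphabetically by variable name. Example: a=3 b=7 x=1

Answer: e=3 f=3

Derivation:
Step 1: declare f=3 at depth 0
Step 2: declare e=(read f)=3 at depth 0
Visible at query point: e=3 f=3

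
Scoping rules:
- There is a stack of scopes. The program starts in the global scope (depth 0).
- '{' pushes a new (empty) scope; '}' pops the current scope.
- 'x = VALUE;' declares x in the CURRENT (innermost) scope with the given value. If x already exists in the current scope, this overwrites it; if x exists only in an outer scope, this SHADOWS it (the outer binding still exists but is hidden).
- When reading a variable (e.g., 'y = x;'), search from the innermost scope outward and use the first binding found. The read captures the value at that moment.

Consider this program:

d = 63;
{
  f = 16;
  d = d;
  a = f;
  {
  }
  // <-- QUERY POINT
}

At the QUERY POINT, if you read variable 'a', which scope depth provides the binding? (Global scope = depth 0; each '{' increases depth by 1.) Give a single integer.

Answer: 1

Derivation:
Step 1: declare d=63 at depth 0
Step 2: enter scope (depth=1)
Step 3: declare f=16 at depth 1
Step 4: declare d=(read d)=63 at depth 1
Step 5: declare a=(read f)=16 at depth 1
Step 6: enter scope (depth=2)
Step 7: exit scope (depth=1)
Visible at query point: a=16 d=63 f=16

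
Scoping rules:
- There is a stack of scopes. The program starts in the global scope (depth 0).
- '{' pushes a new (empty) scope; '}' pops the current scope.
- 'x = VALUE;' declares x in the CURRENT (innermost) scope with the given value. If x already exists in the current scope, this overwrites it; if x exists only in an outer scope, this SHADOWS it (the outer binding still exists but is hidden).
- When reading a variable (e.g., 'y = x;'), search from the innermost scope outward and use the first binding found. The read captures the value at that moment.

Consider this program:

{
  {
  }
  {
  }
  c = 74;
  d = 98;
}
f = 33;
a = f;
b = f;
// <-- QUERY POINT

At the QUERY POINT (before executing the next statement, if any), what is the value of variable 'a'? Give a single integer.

Step 1: enter scope (depth=1)
Step 2: enter scope (depth=2)
Step 3: exit scope (depth=1)
Step 4: enter scope (depth=2)
Step 5: exit scope (depth=1)
Step 6: declare c=74 at depth 1
Step 7: declare d=98 at depth 1
Step 8: exit scope (depth=0)
Step 9: declare f=33 at depth 0
Step 10: declare a=(read f)=33 at depth 0
Step 11: declare b=(read f)=33 at depth 0
Visible at query point: a=33 b=33 f=33

Answer: 33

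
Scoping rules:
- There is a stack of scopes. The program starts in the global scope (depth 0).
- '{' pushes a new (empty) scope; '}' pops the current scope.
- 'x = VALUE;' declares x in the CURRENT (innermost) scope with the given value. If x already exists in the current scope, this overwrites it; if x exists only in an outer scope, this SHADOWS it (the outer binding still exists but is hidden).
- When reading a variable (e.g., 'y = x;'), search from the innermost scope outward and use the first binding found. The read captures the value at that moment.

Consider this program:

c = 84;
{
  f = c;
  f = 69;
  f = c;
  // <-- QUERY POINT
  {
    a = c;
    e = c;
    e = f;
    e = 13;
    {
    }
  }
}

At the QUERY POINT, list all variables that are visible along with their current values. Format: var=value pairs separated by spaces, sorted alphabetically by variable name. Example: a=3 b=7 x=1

Answer: c=84 f=84

Derivation:
Step 1: declare c=84 at depth 0
Step 2: enter scope (depth=1)
Step 3: declare f=(read c)=84 at depth 1
Step 4: declare f=69 at depth 1
Step 5: declare f=(read c)=84 at depth 1
Visible at query point: c=84 f=84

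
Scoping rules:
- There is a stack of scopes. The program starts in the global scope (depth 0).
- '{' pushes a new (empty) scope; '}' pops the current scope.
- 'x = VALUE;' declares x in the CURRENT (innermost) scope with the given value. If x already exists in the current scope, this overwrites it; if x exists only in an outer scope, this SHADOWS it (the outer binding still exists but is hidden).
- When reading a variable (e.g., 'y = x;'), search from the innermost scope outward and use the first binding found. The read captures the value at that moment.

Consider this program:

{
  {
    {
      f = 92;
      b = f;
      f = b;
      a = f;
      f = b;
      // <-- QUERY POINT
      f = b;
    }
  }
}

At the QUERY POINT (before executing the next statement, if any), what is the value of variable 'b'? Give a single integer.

Step 1: enter scope (depth=1)
Step 2: enter scope (depth=2)
Step 3: enter scope (depth=3)
Step 4: declare f=92 at depth 3
Step 5: declare b=(read f)=92 at depth 3
Step 6: declare f=(read b)=92 at depth 3
Step 7: declare a=(read f)=92 at depth 3
Step 8: declare f=(read b)=92 at depth 3
Visible at query point: a=92 b=92 f=92

Answer: 92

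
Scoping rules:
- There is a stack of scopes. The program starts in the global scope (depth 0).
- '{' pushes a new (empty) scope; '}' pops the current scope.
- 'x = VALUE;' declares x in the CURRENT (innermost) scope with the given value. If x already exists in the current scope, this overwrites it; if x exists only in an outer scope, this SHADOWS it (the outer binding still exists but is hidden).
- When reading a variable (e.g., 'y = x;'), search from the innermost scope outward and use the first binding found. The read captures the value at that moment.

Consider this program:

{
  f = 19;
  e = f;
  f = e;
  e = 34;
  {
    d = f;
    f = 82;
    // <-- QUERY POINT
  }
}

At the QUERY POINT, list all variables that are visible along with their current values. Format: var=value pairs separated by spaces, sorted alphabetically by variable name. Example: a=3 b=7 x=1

Answer: d=19 e=34 f=82

Derivation:
Step 1: enter scope (depth=1)
Step 2: declare f=19 at depth 1
Step 3: declare e=(read f)=19 at depth 1
Step 4: declare f=(read e)=19 at depth 1
Step 5: declare e=34 at depth 1
Step 6: enter scope (depth=2)
Step 7: declare d=(read f)=19 at depth 2
Step 8: declare f=82 at depth 2
Visible at query point: d=19 e=34 f=82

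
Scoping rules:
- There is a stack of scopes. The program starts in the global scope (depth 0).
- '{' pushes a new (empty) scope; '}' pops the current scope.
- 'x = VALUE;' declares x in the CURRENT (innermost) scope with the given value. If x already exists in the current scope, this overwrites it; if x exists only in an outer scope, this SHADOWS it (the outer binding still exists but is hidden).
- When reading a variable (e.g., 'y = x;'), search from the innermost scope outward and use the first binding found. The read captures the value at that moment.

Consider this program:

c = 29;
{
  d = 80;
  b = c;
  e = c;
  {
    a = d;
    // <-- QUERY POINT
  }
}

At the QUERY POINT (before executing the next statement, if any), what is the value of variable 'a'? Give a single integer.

Answer: 80

Derivation:
Step 1: declare c=29 at depth 0
Step 2: enter scope (depth=1)
Step 3: declare d=80 at depth 1
Step 4: declare b=(read c)=29 at depth 1
Step 5: declare e=(read c)=29 at depth 1
Step 6: enter scope (depth=2)
Step 7: declare a=(read d)=80 at depth 2
Visible at query point: a=80 b=29 c=29 d=80 e=29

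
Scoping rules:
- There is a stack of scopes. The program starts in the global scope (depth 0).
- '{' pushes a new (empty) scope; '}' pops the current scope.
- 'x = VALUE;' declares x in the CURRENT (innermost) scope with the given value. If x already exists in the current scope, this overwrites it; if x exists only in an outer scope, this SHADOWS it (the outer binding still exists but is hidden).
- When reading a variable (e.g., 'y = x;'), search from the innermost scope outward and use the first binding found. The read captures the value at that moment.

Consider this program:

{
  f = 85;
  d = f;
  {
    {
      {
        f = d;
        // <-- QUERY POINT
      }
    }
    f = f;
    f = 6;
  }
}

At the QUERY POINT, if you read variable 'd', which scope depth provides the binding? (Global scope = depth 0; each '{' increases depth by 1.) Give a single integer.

Answer: 1

Derivation:
Step 1: enter scope (depth=1)
Step 2: declare f=85 at depth 1
Step 3: declare d=(read f)=85 at depth 1
Step 4: enter scope (depth=2)
Step 5: enter scope (depth=3)
Step 6: enter scope (depth=4)
Step 7: declare f=(read d)=85 at depth 4
Visible at query point: d=85 f=85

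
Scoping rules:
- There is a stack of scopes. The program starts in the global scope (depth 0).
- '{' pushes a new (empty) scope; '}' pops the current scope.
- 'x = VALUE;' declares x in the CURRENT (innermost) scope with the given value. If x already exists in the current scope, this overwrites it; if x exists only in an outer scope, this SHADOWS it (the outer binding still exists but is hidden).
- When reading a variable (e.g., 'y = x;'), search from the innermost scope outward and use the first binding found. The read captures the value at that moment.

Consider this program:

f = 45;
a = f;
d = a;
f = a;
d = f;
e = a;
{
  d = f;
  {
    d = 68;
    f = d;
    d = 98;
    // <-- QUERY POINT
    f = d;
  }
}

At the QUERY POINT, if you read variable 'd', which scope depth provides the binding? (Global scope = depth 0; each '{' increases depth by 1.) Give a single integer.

Step 1: declare f=45 at depth 0
Step 2: declare a=(read f)=45 at depth 0
Step 3: declare d=(read a)=45 at depth 0
Step 4: declare f=(read a)=45 at depth 0
Step 5: declare d=(read f)=45 at depth 0
Step 6: declare e=(read a)=45 at depth 0
Step 7: enter scope (depth=1)
Step 8: declare d=(read f)=45 at depth 1
Step 9: enter scope (depth=2)
Step 10: declare d=68 at depth 2
Step 11: declare f=(read d)=68 at depth 2
Step 12: declare d=98 at depth 2
Visible at query point: a=45 d=98 e=45 f=68

Answer: 2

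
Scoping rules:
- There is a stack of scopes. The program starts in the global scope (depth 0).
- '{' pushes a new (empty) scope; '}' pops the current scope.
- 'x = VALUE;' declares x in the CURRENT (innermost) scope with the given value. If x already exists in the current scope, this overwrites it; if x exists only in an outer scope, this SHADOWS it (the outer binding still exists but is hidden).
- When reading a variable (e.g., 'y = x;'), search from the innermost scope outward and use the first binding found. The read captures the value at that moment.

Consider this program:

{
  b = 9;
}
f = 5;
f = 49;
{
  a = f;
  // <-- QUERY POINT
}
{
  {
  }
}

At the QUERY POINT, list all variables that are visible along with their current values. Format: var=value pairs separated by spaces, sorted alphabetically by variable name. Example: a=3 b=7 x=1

Answer: a=49 f=49

Derivation:
Step 1: enter scope (depth=1)
Step 2: declare b=9 at depth 1
Step 3: exit scope (depth=0)
Step 4: declare f=5 at depth 0
Step 5: declare f=49 at depth 0
Step 6: enter scope (depth=1)
Step 7: declare a=(read f)=49 at depth 1
Visible at query point: a=49 f=49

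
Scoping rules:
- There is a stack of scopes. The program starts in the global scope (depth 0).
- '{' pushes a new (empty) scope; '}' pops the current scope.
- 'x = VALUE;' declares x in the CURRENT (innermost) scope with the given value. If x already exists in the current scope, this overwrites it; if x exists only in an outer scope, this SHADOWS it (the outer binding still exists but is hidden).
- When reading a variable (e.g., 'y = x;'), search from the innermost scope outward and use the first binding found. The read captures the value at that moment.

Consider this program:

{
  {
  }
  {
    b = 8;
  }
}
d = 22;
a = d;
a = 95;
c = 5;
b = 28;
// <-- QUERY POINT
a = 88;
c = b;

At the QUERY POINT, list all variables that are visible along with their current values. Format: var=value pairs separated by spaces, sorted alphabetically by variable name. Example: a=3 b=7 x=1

Step 1: enter scope (depth=1)
Step 2: enter scope (depth=2)
Step 3: exit scope (depth=1)
Step 4: enter scope (depth=2)
Step 5: declare b=8 at depth 2
Step 6: exit scope (depth=1)
Step 7: exit scope (depth=0)
Step 8: declare d=22 at depth 0
Step 9: declare a=(read d)=22 at depth 0
Step 10: declare a=95 at depth 0
Step 11: declare c=5 at depth 0
Step 12: declare b=28 at depth 0
Visible at query point: a=95 b=28 c=5 d=22

Answer: a=95 b=28 c=5 d=22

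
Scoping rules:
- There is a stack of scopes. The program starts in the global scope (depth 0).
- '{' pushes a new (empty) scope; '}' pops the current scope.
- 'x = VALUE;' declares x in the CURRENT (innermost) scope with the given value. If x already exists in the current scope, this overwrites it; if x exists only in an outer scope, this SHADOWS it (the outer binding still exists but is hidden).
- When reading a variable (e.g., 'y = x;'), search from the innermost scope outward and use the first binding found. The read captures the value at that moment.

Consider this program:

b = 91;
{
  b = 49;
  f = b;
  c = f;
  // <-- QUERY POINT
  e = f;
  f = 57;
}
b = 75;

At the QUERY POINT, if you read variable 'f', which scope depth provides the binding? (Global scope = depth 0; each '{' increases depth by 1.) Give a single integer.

Step 1: declare b=91 at depth 0
Step 2: enter scope (depth=1)
Step 3: declare b=49 at depth 1
Step 4: declare f=(read b)=49 at depth 1
Step 5: declare c=(read f)=49 at depth 1
Visible at query point: b=49 c=49 f=49

Answer: 1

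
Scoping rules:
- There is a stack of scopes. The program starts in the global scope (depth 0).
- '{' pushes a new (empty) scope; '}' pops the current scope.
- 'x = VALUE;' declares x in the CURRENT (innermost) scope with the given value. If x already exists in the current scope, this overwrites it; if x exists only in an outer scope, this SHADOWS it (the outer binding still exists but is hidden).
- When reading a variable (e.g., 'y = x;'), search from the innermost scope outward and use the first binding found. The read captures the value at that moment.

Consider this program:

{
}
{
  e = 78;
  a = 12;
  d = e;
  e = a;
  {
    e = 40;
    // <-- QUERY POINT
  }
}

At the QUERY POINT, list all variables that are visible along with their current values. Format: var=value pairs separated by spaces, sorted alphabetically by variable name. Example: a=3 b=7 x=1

Answer: a=12 d=78 e=40

Derivation:
Step 1: enter scope (depth=1)
Step 2: exit scope (depth=0)
Step 3: enter scope (depth=1)
Step 4: declare e=78 at depth 1
Step 5: declare a=12 at depth 1
Step 6: declare d=(read e)=78 at depth 1
Step 7: declare e=(read a)=12 at depth 1
Step 8: enter scope (depth=2)
Step 9: declare e=40 at depth 2
Visible at query point: a=12 d=78 e=40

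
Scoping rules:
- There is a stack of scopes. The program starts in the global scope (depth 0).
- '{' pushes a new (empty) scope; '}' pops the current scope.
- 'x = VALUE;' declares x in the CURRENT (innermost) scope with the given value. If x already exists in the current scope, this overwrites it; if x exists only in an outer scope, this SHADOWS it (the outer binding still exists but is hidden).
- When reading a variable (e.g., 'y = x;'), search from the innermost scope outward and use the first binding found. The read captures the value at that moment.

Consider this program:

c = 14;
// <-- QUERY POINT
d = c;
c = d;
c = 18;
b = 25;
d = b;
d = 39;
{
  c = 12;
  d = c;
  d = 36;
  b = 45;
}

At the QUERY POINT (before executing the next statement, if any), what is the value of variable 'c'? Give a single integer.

Step 1: declare c=14 at depth 0
Visible at query point: c=14

Answer: 14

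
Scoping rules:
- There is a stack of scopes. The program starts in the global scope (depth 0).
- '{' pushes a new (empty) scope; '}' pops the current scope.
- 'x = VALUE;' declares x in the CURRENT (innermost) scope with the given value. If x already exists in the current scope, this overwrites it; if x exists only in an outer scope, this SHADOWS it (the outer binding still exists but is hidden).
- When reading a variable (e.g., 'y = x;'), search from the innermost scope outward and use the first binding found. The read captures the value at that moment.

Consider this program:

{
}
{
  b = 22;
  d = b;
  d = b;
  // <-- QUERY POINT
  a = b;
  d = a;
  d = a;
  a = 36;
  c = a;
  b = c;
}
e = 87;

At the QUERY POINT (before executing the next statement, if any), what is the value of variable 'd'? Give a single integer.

Answer: 22

Derivation:
Step 1: enter scope (depth=1)
Step 2: exit scope (depth=0)
Step 3: enter scope (depth=1)
Step 4: declare b=22 at depth 1
Step 5: declare d=(read b)=22 at depth 1
Step 6: declare d=(read b)=22 at depth 1
Visible at query point: b=22 d=22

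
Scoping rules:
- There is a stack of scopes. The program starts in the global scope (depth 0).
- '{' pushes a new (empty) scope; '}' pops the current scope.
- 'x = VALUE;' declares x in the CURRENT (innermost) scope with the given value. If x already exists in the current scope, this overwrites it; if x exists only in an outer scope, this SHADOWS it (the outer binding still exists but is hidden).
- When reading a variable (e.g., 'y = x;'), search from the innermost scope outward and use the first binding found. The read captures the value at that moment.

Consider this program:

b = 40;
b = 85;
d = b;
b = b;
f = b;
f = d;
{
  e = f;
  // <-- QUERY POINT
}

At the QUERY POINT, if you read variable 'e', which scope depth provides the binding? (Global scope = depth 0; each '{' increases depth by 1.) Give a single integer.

Answer: 1

Derivation:
Step 1: declare b=40 at depth 0
Step 2: declare b=85 at depth 0
Step 3: declare d=(read b)=85 at depth 0
Step 4: declare b=(read b)=85 at depth 0
Step 5: declare f=(read b)=85 at depth 0
Step 6: declare f=(read d)=85 at depth 0
Step 7: enter scope (depth=1)
Step 8: declare e=(read f)=85 at depth 1
Visible at query point: b=85 d=85 e=85 f=85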